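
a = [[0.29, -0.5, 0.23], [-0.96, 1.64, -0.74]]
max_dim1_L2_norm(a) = 2.04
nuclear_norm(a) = 2.14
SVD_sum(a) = [[0.29, -0.5, 0.23],[-0.96, 1.64, -0.74]] + [[-0.0, 0.0, 0.00], [-0.0, 0.0, 0.00]]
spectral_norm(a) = 2.13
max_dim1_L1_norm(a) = 3.34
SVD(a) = [[-0.29, 0.96], [0.96, 0.29]] @ diag([2.1320825220673494, 0.004911119518963866]) @ [[-0.47, 0.8, -0.36], [-0.55, 0.05, 0.83]]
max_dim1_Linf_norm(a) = 1.64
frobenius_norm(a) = 2.13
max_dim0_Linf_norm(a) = 1.64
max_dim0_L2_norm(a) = 1.71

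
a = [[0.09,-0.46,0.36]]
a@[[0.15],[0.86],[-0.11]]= [[-0.42]]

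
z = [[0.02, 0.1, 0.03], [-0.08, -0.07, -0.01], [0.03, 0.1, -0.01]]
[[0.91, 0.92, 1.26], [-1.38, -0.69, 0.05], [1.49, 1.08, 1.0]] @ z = [[-0.02, 0.15, 0.01], [0.03, -0.08, -0.03], [-0.03, 0.17, 0.02]]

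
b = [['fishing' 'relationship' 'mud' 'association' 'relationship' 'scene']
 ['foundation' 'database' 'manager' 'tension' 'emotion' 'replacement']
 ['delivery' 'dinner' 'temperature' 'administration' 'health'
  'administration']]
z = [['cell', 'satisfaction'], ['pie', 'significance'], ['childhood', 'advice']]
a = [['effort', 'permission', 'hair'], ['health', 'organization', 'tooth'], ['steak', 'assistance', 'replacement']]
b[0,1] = 'relationship'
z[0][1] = 'satisfaction'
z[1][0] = 'pie'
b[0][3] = 'association'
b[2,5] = 'administration'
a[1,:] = ['health', 'organization', 'tooth']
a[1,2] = 'tooth'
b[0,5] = 'scene'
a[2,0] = 'steak'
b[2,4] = 'health'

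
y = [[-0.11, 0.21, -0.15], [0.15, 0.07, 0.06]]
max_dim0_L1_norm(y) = 0.28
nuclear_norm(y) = 0.45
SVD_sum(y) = [[-0.14,  0.19,  -0.16], [0.03,  -0.04,  0.03]] + [[0.03, 0.02, 0.01], [0.12, 0.11, 0.03]]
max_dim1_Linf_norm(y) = 0.21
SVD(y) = [[-0.98, 0.21], [0.21, 0.98]] @ diag([0.2846600407047324, 0.16931822473077157]) @ [[0.49, -0.67, 0.56], [0.73, 0.67, 0.16]]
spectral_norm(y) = 0.28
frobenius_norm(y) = 0.33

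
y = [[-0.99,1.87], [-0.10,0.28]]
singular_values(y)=[2.14, 0.04]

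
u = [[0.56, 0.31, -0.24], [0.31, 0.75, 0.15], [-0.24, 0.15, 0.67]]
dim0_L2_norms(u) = [0.68, 0.83, 0.73]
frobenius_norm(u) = 1.30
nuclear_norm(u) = 1.98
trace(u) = 1.98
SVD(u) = [[-0.63,-0.32,-0.71], [-0.77,0.39,0.51], [0.12,0.86,-0.49]] @ diag([0.9818036992152976, 0.8271709843462046, 0.17102531643849772]) @ [[-0.63, -0.77, 0.12], [-0.32, 0.39, 0.86], [-0.71, 0.51, -0.49]]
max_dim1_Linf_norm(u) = 0.75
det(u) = 0.14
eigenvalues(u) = [0.17, 0.98, 0.83]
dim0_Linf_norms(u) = [0.56, 0.75, 0.67]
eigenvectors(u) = [[0.71, -0.63, -0.32], [-0.51, -0.77, 0.39], [0.49, 0.12, 0.86]]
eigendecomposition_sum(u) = [[0.09, -0.06, 0.06], [-0.06, 0.04, -0.04], [0.06, -0.04, 0.04]] + [[0.39, 0.48, -0.07], [0.48, 0.58, -0.09], [-0.07, -0.09, 0.01]] + [[0.08, -0.1, -0.23], [-0.10, 0.13, 0.28], [-0.23, 0.28, 0.62]]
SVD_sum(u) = [[0.39, 0.48, -0.07],[0.48, 0.58, -0.09],[-0.07, -0.09, 0.01]] + [[0.08,-0.1,-0.23], [-0.10,0.13,0.28], [-0.23,0.28,0.62]] + [[0.09,-0.06,0.06], [-0.06,0.04,-0.04], [0.06,-0.04,0.04]]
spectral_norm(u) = 0.98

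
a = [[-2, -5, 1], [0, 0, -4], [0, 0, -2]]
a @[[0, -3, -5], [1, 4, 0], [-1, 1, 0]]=[[-6, -13, 10], [4, -4, 0], [2, -2, 0]]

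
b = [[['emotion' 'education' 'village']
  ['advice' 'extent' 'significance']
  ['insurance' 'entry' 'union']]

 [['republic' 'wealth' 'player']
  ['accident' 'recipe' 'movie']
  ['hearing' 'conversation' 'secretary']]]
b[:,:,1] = [['education', 'extent', 'entry'], ['wealth', 'recipe', 'conversation']]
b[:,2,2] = ['union', 'secretary']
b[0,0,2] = 'village'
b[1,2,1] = 'conversation'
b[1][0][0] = 'republic'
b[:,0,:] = [['emotion', 'education', 'village'], ['republic', 'wealth', 'player']]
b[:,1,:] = [['advice', 'extent', 'significance'], ['accident', 'recipe', 'movie']]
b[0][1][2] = 'significance'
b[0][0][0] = 'emotion'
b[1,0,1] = 'wealth'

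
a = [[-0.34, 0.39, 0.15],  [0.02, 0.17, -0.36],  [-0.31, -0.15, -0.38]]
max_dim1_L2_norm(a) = 0.54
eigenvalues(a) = [(-0.44+0.3j), (-0.44-0.3j), (0.33+0j)]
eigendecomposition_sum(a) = [[(-0.18+0.16j),0.13+0.02j,(0.1+0.23j)], [-0.02-0.12j,-0.04+0.05j,-0.12-0.02j], [(-0.14-0.17j),(-0.02+0.12j),(-0.21+0.09j)]] + [[(-0.18-0.16j), (0.13-0.02j), 0.10-0.23j], [(-0.02+0.12j), (-0.04-0.05j), (-0.12+0.02j)], [(-0.14+0.17j), (-0.02-0.12j), -0.21-0.09j]] + [[0.03+0.00j,0.12+0.00j,-0.06+0.00j], [(0.06+0j),(0.25+0j),-0.12+0.00j], [(-0.03-0j),-0.11-0.00j,0.05-0.00j]]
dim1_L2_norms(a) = [0.54, 0.4, 0.51]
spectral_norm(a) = 0.57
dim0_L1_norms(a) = [0.67, 0.71, 0.89]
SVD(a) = [[-0.15, 0.99, -0.05], [0.52, 0.12, 0.85], [0.84, 0.1, -0.53]] @ diag([0.5736480157151052, 0.5383942480443269, 0.3052205558918119]) @ [[-0.35, -0.17, -0.92], [-0.68, 0.73, 0.13], [0.65, 0.67, -0.37]]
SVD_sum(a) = [[0.03, 0.01, 0.08], [-0.1, -0.05, -0.27], [-0.17, -0.08, -0.45]] + [[-0.36, 0.39, 0.07], [-0.04, 0.05, 0.01], [-0.04, 0.04, 0.01]] + [[-0.01, -0.01, 0.01], [0.17, 0.17, -0.10], [-0.10, -0.11, 0.06]]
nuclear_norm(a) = 1.42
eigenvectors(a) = [[(0.69+0j), 0.69-0.00j, (0.41+0j)],  [-0.17+0.29j, (-0.17-0.29j), 0.84+0.00j],  [-0.02+0.64j, (-0.02-0.64j), -0.36+0.00j]]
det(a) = 0.09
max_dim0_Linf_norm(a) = 0.39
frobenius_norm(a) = 0.84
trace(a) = -0.55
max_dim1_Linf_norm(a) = 0.39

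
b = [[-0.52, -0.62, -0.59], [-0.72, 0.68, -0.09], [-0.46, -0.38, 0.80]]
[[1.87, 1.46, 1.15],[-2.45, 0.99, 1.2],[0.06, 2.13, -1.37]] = b @ [[0.79, -2.45, -0.83],[-2.88, -1.03, 0.64],[-0.84, 0.77, -1.89]]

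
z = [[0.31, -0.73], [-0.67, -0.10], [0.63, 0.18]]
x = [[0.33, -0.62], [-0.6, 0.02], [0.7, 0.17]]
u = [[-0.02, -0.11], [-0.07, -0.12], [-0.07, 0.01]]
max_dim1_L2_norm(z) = 0.79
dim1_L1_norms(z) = [1.04, 0.77, 0.81]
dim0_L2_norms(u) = [0.1, 0.16]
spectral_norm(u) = 0.18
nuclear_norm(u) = 0.25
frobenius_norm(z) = 1.23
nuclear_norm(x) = 1.62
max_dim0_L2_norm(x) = 0.98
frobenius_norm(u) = 0.19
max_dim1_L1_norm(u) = 0.19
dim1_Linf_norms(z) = [0.73, 0.67, 0.63]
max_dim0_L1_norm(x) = 1.63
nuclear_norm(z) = 1.73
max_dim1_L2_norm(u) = 0.14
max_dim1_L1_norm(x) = 0.95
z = u + x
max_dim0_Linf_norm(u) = 0.12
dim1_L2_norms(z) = [0.79, 0.68, 0.66]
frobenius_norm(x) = 1.17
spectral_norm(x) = 0.99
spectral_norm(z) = 0.97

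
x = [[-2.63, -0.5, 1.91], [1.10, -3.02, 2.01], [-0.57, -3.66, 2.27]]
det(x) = -10.474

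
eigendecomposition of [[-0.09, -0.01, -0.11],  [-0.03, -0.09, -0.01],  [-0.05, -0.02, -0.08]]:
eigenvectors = [[0.77, 0.81, 0.37],[0.36, -0.25, -0.93],[0.52, -0.54, 0.04]]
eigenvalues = [-0.17, -0.01, -0.08]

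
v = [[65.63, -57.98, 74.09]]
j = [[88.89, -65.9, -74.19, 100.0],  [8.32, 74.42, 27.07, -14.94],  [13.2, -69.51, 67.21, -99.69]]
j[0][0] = 88.89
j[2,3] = -99.69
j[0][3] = 100.0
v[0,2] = 74.09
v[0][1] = -57.98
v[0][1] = -57.98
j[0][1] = -65.9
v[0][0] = 65.63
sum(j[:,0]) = 110.41000000000001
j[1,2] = 27.07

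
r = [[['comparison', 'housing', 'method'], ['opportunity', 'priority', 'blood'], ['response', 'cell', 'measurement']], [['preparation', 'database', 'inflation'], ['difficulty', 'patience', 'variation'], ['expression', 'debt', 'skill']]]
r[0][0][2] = 'method'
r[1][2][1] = 'debt'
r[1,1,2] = 'variation'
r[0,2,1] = 'cell'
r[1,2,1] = 'debt'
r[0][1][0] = 'opportunity'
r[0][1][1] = 'priority'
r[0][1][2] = 'blood'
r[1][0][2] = 'inflation'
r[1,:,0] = ['preparation', 'difficulty', 'expression']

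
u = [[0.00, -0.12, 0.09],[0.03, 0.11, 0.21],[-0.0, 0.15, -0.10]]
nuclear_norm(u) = 0.47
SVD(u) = [[-0.43, 0.47, 0.77], [-0.76, -0.65, -0.03], [0.49, -0.6, 0.64]] @ diag([0.2514657447149672, 0.22105276266466553, 0.0008095389218241225]) @ [[-0.09, 0.17, -0.98], [-0.09, -0.98, -0.16], [-0.99, 0.07, 0.10]]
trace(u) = 0.01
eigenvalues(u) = [0.2, -0.0, -0.19]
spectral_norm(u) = 0.25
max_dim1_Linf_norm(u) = 0.21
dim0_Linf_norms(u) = [0.03, 0.15, 0.21]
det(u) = 0.00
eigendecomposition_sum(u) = [[-0.01, -0.06, -0.04], [0.02, 0.15, 0.11], [0.01, 0.08, 0.06]] + [[-0.00, 0.0, -0.00], [0.00, -0.00, 0.00], [0.0, -0.00, 0.0]] + [[0.01, -0.06, 0.13], [0.01, -0.04, 0.10], [-0.01, 0.07, -0.16]]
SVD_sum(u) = [[0.01,-0.02,0.11], [0.02,-0.03,0.19], [-0.01,0.02,-0.12]] + [[-0.01, -0.1, -0.02],  [0.01, 0.14, 0.02],  [0.01, 0.13, 0.02]] + [[-0.0, 0.0, 0.00],  [0.00, -0.00, -0.0],  [-0.0, 0.00, 0.0]]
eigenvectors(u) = [[0.32,0.99,-0.59], [-0.85,-0.07,-0.42], [-0.42,-0.11,0.69]]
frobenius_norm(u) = 0.33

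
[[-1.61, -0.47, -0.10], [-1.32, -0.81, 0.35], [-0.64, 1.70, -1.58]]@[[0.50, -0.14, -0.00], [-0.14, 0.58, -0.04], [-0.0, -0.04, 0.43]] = [[-0.74, -0.04, -0.02], [-0.55, -0.30, 0.18], [-0.56, 1.14, -0.75]]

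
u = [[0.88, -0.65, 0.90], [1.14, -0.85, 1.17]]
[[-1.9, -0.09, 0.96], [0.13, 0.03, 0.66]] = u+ [[-2.78, 0.56, 0.06],[-1.01, 0.88, -0.51]]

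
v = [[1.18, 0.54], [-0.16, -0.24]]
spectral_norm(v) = 1.32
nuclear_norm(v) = 1.47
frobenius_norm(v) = 1.33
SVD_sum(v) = [[1.17, 0.57], [-0.22, -0.11]] + [[0.01, -0.03], [0.06, -0.13]]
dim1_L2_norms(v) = [1.3, 0.29]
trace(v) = 0.94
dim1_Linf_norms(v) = [1.18, 0.24]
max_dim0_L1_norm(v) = 1.34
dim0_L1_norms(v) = [1.34, 0.78]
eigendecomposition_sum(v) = [[1.17, 0.47], [-0.14, -0.06]] + [[0.01,0.07], [-0.02,-0.18]]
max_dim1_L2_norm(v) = 1.3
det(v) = -0.20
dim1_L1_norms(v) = [1.72, 0.4]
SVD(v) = [[-0.98, 0.19],[0.19, 0.98]] @ diag([1.3209864059598628, 0.14897958004117381]) @ [[-0.9, -0.44], [0.44, -0.90]]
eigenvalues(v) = [1.12, -0.18]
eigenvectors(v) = [[0.99, -0.37], [-0.12, 0.93]]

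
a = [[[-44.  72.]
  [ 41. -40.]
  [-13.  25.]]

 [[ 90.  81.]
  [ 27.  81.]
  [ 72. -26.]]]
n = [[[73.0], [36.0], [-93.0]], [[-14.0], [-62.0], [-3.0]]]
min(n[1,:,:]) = -62.0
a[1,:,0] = [90.0, 27.0, 72.0]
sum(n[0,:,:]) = 16.0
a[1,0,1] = 81.0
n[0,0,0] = 73.0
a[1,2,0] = 72.0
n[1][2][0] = -3.0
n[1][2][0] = -3.0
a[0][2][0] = -13.0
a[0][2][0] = -13.0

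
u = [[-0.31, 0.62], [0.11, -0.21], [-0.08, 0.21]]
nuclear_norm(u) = 0.79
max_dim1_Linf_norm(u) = 0.62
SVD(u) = [[-0.90, 0.21], [0.31, -0.27], [-0.29, -0.94]] @ diag([0.7659676770970962, 0.022215256975299795]) @ [[0.44, -0.9], [-0.90, -0.44]]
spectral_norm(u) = 0.77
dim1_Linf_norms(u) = [0.62, 0.21, 0.21]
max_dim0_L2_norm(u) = 0.69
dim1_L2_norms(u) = [0.69, 0.24, 0.22]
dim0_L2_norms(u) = [0.34, 0.69]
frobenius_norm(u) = 0.77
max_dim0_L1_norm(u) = 1.04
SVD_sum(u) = [[-0.31,0.62],[0.1,-0.21],[-0.1,0.2]] + [[-0.0, -0.0], [0.01, 0.0], [0.02, 0.01]]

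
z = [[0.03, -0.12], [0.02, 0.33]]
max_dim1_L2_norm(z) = 0.33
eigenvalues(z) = [0.04, 0.32]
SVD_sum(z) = [[-0.00, -0.12],[0.01, 0.33]] + [[0.03,-0.00], [0.01,-0.00]]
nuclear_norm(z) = 0.39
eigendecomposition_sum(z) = [[0.04,  0.02], [-0.00,  -0.0]] + [[-0.01,-0.14], [0.02,0.33]]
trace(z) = 0.36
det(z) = 0.01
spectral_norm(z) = 0.35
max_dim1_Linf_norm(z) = 0.33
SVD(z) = [[-0.34, 0.94],[0.94, 0.34]] @ diag([0.3512459621666986, 0.03501819614986069]) @ [[0.02, 1.00], [1.0, -0.02]]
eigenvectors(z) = [[-1.0,0.38], [0.07,-0.92]]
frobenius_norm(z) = 0.35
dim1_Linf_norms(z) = [0.12, 0.33]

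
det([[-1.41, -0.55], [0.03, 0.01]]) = 0.002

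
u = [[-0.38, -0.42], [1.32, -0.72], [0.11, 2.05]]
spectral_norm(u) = 2.24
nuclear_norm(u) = 3.58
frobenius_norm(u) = 2.61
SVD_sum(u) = [[0.06, -0.34],[0.17, -0.93],[-0.36, 1.96]] + [[-0.44, -0.08],[1.15, 0.21],[0.47, 0.09]]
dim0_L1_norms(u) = [1.81, 3.19]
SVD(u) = [[-0.15, 0.34], [-0.42, -0.87], [0.89, -0.36]] @ diag([2.2361434242337115, 1.3400979763645384]) @ [[-0.18, 0.98],[-0.98, -0.18]]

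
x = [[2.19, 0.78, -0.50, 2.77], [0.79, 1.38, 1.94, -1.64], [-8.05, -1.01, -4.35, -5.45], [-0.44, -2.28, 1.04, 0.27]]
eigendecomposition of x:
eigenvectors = [[(0.28+0j), -0.62+0.00j, (-0.62-0j), 0.45+0.00j], [(-0.43+0j), (0.31-0.14j), (0.31+0.14j), -0.64+0.00j], [0.77+0.00j, (0.51+0.1j), 0.51-0.10j, (-0.57+0j)], [(-0.38+0j), 0.45-0.15j, (0.45+0.15j), 0.23+0.00j]]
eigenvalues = [(-4.05+0j), (0.2+0.9j), (0.2-0.9j), (3.14+0j)]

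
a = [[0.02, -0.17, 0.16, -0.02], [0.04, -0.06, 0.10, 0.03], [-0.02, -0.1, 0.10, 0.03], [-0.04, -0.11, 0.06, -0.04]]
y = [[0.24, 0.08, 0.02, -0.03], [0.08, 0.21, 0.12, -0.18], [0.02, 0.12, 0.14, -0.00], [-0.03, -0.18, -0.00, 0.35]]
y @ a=[[0.01,-0.04,0.05,-0.0], [0.01,-0.02,0.04,0.02], [0.00,-0.02,0.03,0.01], [-0.02,-0.02,-0.00,-0.02]]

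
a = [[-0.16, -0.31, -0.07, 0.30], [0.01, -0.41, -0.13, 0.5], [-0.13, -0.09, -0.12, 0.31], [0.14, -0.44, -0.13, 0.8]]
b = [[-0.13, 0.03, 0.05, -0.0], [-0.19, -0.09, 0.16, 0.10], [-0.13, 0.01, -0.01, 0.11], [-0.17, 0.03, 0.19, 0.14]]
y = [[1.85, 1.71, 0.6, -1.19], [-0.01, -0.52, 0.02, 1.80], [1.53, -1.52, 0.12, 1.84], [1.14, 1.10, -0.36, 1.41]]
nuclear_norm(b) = 0.72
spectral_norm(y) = 3.61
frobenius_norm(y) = 4.93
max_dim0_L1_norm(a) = 1.91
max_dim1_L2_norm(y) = 2.85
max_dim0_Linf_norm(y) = 1.85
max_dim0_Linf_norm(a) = 0.8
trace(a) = 0.11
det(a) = -0.00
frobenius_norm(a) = 1.29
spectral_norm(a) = 1.25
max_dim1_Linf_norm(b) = 0.19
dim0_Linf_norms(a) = [0.16, 0.44, 0.13, 0.8]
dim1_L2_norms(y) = [2.85, 1.87, 2.84, 2.15]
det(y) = 6.25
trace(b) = -0.09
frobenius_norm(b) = 0.46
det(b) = -0.00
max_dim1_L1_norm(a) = 1.51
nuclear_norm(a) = 1.71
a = b @ y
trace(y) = 2.86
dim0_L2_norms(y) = [2.66, 2.59, 0.71, 3.17]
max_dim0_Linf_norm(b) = 0.19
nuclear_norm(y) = 8.48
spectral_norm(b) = 0.43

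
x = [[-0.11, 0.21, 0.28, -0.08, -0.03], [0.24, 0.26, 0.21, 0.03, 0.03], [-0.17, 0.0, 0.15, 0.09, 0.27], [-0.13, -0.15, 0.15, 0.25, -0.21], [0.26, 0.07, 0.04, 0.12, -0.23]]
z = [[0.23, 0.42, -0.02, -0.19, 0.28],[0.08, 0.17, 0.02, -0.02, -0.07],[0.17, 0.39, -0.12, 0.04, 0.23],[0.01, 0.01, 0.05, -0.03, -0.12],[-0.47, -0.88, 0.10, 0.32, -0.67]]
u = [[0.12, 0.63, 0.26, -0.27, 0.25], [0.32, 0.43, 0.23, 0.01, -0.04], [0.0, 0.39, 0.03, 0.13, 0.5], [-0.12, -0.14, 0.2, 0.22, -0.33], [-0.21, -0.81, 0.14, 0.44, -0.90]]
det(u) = 0.00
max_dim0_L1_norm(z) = 1.87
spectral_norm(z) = 1.46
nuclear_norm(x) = 1.69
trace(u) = -0.10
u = x + z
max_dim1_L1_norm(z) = 2.44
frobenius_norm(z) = 1.49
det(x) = -0.00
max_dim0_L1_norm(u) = 2.4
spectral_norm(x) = 0.53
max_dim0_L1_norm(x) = 0.91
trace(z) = -0.42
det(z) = 0.00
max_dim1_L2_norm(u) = 1.31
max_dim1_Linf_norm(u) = 0.9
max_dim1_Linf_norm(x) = 0.28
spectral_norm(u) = 1.65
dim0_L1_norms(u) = [0.77, 2.4, 0.86, 1.07, 2.02]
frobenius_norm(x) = 0.87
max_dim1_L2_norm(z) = 1.25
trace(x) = 0.32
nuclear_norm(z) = 1.86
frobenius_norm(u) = 1.83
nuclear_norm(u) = 2.91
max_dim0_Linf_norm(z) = 0.88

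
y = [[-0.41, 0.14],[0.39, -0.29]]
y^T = [[-0.41, 0.39],  [0.14, -0.29]]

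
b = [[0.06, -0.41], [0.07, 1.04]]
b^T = [[0.06,0.07], [-0.41,1.04]]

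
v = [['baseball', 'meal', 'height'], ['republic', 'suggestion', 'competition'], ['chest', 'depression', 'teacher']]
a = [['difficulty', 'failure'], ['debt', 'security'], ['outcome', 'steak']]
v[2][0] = 'chest'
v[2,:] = ['chest', 'depression', 'teacher']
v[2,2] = 'teacher'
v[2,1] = 'depression'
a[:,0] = ['difficulty', 'debt', 'outcome']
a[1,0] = 'debt'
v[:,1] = ['meal', 'suggestion', 'depression']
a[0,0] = 'difficulty'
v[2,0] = 'chest'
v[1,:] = ['republic', 'suggestion', 'competition']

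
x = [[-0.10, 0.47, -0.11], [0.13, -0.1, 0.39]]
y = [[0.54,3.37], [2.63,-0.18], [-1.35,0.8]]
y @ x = [[0.38, -0.08, 1.25], [-0.29, 1.25, -0.36], [0.24, -0.71, 0.46]]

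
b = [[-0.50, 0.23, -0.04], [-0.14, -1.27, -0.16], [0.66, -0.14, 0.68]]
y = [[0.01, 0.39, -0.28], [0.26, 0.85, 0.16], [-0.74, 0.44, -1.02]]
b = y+[[-0.51, -0.16, 0.24], [-0.4, -2.12, -0.32], [1.40, -0.58, 1.70]]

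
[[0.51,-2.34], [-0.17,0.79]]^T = [[0.51, -0.17], [-2.34, 0.79]]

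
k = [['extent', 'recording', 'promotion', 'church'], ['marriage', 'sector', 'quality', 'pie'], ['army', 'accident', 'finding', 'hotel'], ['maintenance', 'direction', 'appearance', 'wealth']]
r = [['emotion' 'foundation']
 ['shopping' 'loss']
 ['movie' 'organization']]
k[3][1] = 'direction'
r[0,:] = ['emotion', 'foundation']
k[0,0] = 'extent'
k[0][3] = 'church'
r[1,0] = 'shopping'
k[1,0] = 'marriage'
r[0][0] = 'emotion'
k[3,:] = ['maintenance', 'direction', 'appearance', 'wealth']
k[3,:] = ['maintenance', 'direction', 'appearance', 'wealth']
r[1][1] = 'loss'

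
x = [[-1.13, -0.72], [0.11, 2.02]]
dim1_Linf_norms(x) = [1.13, 2.02]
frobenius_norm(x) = 2.43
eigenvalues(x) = [-1.1, 1.99]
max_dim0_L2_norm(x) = 2.14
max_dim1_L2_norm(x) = 2.02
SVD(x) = [[-0.45, 0.89], [0.89, 0.45]] @ diag([2.212741671060533, 0.995778236934429]) @ [[0.28, 0.96], [-0.96, 0.28]]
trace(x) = 0.89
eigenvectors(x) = [[-1.00, 0.22],[0.04, -0.97]]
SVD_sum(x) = [[-0.28,-0.96], [0.54,1.90]] + [[-0.85,0.24], [-0.43,0.12]]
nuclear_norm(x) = 3.21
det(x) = -2.20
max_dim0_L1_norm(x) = 2.74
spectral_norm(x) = 2.21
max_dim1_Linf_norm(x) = 2.02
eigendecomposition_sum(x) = [[-1.11, -0.26],[0.04, 0.01]] + [[-0.02, -0.46],  [0.07, 2.01]]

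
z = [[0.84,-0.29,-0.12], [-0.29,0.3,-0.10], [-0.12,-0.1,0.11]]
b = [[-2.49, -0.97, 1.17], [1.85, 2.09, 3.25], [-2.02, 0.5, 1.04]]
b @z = [[-1.95, 0.31, 0.52],[0.56, -0.23, -0.07],[-1.97, 0.63, 0.31]]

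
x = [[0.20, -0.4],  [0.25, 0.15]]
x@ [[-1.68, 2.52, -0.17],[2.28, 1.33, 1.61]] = [[-1.25, -0.03, -0.68], [-0.08, 0.83, 0.20]]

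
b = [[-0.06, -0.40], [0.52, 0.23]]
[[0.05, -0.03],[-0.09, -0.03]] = b @ [[-0.12,-0.10], [-0.10,0.09]]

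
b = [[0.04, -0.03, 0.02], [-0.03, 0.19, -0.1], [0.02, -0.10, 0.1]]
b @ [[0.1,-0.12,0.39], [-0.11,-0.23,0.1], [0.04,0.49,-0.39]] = [[0.01,0.01,0.0], [-0.03,-0.09,0.05], [0.02,0.07,-0.04]]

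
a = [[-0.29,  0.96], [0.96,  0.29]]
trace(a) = 0.00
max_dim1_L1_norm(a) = 1.25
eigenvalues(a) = [-1.0, 1.0]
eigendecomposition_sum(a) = [[-0.65, 0.48],[0.48, -0.36]] + [[0.36, 0.48], [0.48, 0.65]]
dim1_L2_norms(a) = [1.0, 1.0]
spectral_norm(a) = 1.00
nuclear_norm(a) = 2.01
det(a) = -1.01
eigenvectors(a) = [[-0.80, -0.6], [0.60, -0.80]]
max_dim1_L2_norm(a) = 1.0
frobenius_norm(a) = 1.42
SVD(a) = [[-0.29,0.96], [0.96,0.29]] @ diag([1.0028459502834919, 1.0028459502834919]) @ [[1.0, 0.0], [0.00, 1.0]]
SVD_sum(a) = [[-0.29, 0.0],[0.96, 0.00]] + [[0.0,0.96], [0.00,0.29]]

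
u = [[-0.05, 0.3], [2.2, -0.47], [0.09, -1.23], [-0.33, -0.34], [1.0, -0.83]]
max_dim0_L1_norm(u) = 3.67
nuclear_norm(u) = 3.94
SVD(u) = [[-0.06, -0.19],[0.84, -0.35],[0.22, 0.81],[-0.06, 0.33],[0.48, 0.26]] @ diag([2.6083954089725268, 1.3356921016652923]) @ [[0.91, -0.41], [-0.41, -0.91]]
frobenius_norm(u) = 2.93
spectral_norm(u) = 2.61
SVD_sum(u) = [[-0.15,  0.07], [2.01,  -0.9], [0.53,  -0.24], [-0.15,  0.07], [1.14,  -0.51]] + [[0.10,0.23], [0.19,0.43], [-0.44,-0.99], [-0.18,-0.41], [-0.14,-0.32]]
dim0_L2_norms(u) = [2.44, 1.62]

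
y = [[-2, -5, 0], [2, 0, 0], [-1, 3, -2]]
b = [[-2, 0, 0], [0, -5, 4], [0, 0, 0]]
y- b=[[0, -5, 0], [2, 5, -4], [-1, 3, -2]]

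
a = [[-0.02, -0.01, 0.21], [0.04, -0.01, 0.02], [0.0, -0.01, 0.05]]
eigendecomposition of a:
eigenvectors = [[(-0.6+0j), (-0.7+0j), -0.70-0.00j], [(0.79+0j), -0.58+0.35j, (-0.58-0.35j)], [0.09+0.00j, (-0.19-0.07j), (-0.19+0.07j)]]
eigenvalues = [(-0.04+0j), (0.03+0.03j), (0.03-0.03j)]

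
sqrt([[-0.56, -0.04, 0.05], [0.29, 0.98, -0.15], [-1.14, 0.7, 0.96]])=[[-0.03+0.74j,(-0.03+0.03j),(0.03-0.02j)], [0.18-0.08j,1.00-0.00j,-0.08+0.00j], [-0.79+0.61j,0.35+0.02j,(1-0.02j)]]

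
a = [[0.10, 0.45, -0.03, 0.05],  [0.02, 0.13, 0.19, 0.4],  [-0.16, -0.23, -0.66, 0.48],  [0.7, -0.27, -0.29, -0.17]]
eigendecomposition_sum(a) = [[0.24-0.00j,  (0.2+0j),  -0.01+0.00j,  (0.13+0j)], [0.20-0.00j,  (0.16+0j),  (-0.01+0j),  (0.11+0j)], [-0.00+0.00j,  (-0+0j),  -0j,  -0.00-0.00j], [0.17-0.00j,  0.14+0.00j,  (-0+0j),  (0.1+0j)]] + [[-0.02+0.11j, 0.09-0.07j, 0.04-0.04j, -0.08-0.08j], [-0.16-0.13j, (0.02+0.2j), (0.03+0.1j), (0.19-0.05j)], [(0.13-0.2j), (-0.24+0.05j), -0.11+0.05j, 0.08+0.23j], [(0.28-0.02j), (-0.22-0.18j), (-0.13-0.07j), -0.15+0.24j]] + [[(-0.02-0.11j),(0.09+0.07j),0.04+0.04j,(-0.08+0.08j)], [(-0.16+0.13j),(0.02-0.2j),(0.03-0.1j),(0.19+0.05j)], [(0.13+0.2j),-0.24-0.05j,-0.11-0.05j,(0.08-0.23j)], [(0.28+0.02j),-0.22+0.18j,(-0.13+0.07j),-0.15-0.24j]] + [[-0.10-0.00j, (0.06+0j), -0.11+0.00j, 0.08+0.00j],[(0.13+0j), (-0.08-0j), 0.14-0.00j, (-0.1-0j)],[-0.42-0.00j, (0.25+0j), -0.43+0.00j, (0.31+0j)],[(-0.03-0j), 0.02+0.00j, -0.03+0.00j, 0.02+0.00j]]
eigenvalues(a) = [(0.5+0j), (-0.26+0.6j), (-0.26-0.6j), (-0.59+0j)]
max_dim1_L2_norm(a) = 0.86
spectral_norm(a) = 0.89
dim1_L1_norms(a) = [0.63, 0.74, 1.53, 1.43]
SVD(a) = [[0.17, 0.03, -0.77, -0.61], [0.12, 0.28, -0.57, 0.77], [-0.78, 0.61, -0.05, -0.13], [-0.59, -0.75, -0.28, 0.16]] @ diag([0.8946576710288782, 0.8262288189601769, 0.49776753429675674, 0.3447623416050279]) @ [[-0.30, 0.48, 0.79, -0.25],[-0.74, 0.13, -0.16, 0.64],[-0.55, -0.68, 0.05, -0.48],[0.25, -0.54, 0.59, 0.54]]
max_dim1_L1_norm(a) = 1.53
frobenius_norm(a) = 1.36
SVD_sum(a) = [[-0.04, 0.07, 0.12, -0.04],  [-0.03, 0.05, 0.09, -0.03],  [0.21, -0.34, -0.55, 0.17],  [0.16, -0.25, -0.41, 0.13]] + [[-0.02, 0.00, -0.0, 0.01], [-0.17, 0.03, -0.04, 0.15], [-0.37, 0.07, -0.08, 0.32], [0.45, -0.08, 0.1, -0.39]] + [[0.21,0.26,-0.02,0.19],[0.16,0.19,-0.02,0.14],[0.01,0.02,-0.0,0.01],[0.08,0.09,-0.01,0.07]] + [[-0.05,0.11,-0.12,-0.11], [0.06,-0.14,0.16,0.14], [-0.01,0.02,-0.03,-0.02], [0.01,-0.03,0.03,0.03]]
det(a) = -0.13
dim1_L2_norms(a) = [0.46, 0.46, 0.86, 0.82]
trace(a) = -0.60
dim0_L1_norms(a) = [0.98, 1.08, 1.17, 1.1]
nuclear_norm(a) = 2.56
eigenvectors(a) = [[(-0.68+0j), (-0.07+0.25j), (-0.07-0.25j), (0.23+0j)], [(-0.55+0j), (-0.33-0.32j), -0.33+0.32j, -0.29+0.00j], [0j, (0.34-0.43j), 0.34+0.43j, (0.93+0j)], [-0.48+0.00j, 0.64+0.00j, 0.64-0.00j, 0.07+0.00j]]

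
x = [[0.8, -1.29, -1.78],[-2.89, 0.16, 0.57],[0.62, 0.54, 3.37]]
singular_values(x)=[4.04, 3.04, 0.8]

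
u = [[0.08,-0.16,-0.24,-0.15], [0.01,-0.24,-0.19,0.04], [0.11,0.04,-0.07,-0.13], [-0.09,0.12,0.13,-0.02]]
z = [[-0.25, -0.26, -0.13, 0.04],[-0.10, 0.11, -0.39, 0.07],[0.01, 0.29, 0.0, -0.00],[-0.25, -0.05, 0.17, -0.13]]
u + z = [[-0.17,  -0.42,  -0.37,  -0.11], [-0.09,  -0.13,  -0.58,  0.11], [0.12,  0.33,  -0.07,  -0.13], [-0.34,  0.07,  0.3,  -0.15]]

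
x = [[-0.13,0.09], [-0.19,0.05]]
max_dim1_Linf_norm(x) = 0.19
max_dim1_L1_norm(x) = 0.24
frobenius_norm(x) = 0.25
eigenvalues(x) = [(-0.04+0.09j), (-0.04-0.09j)]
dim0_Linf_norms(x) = [0.19, 0.09]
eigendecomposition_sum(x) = [[-0.06+0.03j, (0.05+0.02j)], [(-0.1-0.04j), 0.03+0.07j]] + [[-0.06-0.03j, (0.05-0.02j)],[-0.10+0.04j, (0.03-0.07j)]]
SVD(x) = [[-0.62,-0.78],  [-0.78,0.62]] @ diag([0.24855849919548034, 0.042645896375740344]) @ [[0.92, -0.38], [-0.38, -0.92]]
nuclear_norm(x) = 0.29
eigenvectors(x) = [[-0.39+0.41j, (-0.39-0.41j)], [(-0.82+0j), -0.82-0.00j]]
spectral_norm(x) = 0.25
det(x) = 0.01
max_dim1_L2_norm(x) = 0.2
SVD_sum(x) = [[-0.14, 0.06], [-0.18, 0.07]] + [[0.01, 0.03], [-0.01, -0.02]]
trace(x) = -0.08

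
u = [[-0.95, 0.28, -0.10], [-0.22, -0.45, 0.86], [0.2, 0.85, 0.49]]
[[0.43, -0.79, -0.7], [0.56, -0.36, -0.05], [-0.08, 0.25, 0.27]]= u @ [[-0.55, 0.89, 0.74], [-0.20, 0.15, 0.05], [0.40, -0.11, 0.16]]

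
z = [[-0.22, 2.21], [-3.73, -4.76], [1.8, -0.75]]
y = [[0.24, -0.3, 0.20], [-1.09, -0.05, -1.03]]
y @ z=[[1.43, 1.81],[-1.43, -1.4]]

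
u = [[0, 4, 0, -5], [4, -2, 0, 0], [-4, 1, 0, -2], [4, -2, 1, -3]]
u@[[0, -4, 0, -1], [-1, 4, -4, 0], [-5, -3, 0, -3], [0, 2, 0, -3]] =[[-4, 6, -16, 15], [2, -24, 8, -4], [-1, 16, -4, 10], [-3, -33, 8, 2]]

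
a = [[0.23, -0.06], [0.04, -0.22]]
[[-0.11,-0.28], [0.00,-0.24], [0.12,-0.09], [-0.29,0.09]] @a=[[-0.04, 0.07],[-0.01, 0.05],[0.02, 0.01],[-0.06, -0.0]]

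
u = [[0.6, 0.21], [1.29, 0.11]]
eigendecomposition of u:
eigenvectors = [[0.54, -0.25],  [0.84, 0.97]]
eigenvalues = [0.93, -0.22]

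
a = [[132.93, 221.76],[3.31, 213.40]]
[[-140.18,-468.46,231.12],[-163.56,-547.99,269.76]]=a @ [[0.23,  0.78,  -0.38], [-0.77,  -2.58,  1.27]]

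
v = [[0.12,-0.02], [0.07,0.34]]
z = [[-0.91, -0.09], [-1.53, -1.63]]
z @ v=[[-0.12, -0.01], [-0.3, -0.52]]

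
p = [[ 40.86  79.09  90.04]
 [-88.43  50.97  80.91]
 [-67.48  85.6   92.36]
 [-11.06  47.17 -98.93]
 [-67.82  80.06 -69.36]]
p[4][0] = -67.82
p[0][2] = 90.04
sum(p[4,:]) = -57.11999999999999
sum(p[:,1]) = 342.89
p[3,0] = -11.06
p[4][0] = -67.82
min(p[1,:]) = -88.43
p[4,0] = -67.82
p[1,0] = -88.43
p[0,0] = 40.86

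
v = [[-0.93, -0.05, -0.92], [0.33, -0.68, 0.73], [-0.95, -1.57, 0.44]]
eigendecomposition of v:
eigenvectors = [[(0.54+0j), (0.69+0j), (0.69-0j)],[-0.35+0.00j, (-0.58-0.24j), (-0.58+0.24j)],[(-0.76+0j), (-0.08-0.34j), -0.08+0.34j]]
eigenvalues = [(0.39+0j), (-0.78+0.47j), (-0.78-0.47j)]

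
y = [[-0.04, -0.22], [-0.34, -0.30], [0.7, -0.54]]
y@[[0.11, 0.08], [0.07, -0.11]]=[[-0.02, 0.02], [-0.06, 0.01], [0.04, 0.12]]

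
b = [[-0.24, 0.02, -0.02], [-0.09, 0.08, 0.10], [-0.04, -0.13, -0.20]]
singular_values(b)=[0.27, 0.26, 0.0]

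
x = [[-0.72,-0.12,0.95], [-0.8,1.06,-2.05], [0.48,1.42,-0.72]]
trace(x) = -0.38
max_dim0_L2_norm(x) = 2.37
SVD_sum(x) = [[0.07, -0.45, 0.65],[-0.19, 1.33, -1.93],[-0.11, 0.77, -1.11]] + [[-0.48, -0.21, -0.09],[-0.61, -0.26, -0.12],[0.78, 0.33, 0.15]] + [[-0.30,0.53,0.40],[0.00,-0.01,-0.01],[-0.18,0.32,0.24]]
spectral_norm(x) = 2.82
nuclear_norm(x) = 4.89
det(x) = -2.92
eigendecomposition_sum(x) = [[(-1.01-0j), (-0.35+0j), 0.48-0.00j],[0.14+0.00j, (0.05-0j), (-0.07+0j)],[0.56+0.00j, (0.19-0j), (-0.26+0j)]] + [[0.15+0.10j, 0.12-0.26j, (0.24+0.25j)], [(-0.47+0.23j), (0.5+0.69j), (-0.99+0.24j)], [(-0.04+0.38j), (0.61-0.05j), (-0.23+0.7j)]] + [[0.15-0.10j,(0.12+0.26j),0.24-0.25j], [(-0.47-0.23j),(0.5-0.69j),-0.99-0.24j], [-0.04-0.38j,(0.61+0.05j),-0.23-0.70j]]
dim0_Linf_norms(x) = [0.8, 1.42, 2.05]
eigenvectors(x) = [[(-0.87+0j), (-0.13-0.23j), (-0.13+0.23j)], [(0.12+0j), (0.78+0j), 0.78-0.00j], [0.48+0.00j, 0.30-0.48j, 0.30+0.48j]]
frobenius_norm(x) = 3.19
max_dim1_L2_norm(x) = 2.44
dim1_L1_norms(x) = [1.79, 3.91, 2.62]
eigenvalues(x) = [(-1.22+0j), (0.42+1.49j), (0.42-1.49j)]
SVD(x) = [[0.28, 0.44, 0.85], [-0.83, 0.55, -0.01], [-0.48, -0.71, 0.52]] @ diag([2.822520978407102, 1.213266893469298, 0.8532049997879569]) @ [[0.08, -0.57, 0.82], [-0.91, -0.39, -0.17], [-0.41, 0.73, 0.54]]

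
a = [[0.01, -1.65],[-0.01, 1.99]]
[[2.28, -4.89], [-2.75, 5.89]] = a @ [[0.62, -0.17], [-1.38, 2.96]]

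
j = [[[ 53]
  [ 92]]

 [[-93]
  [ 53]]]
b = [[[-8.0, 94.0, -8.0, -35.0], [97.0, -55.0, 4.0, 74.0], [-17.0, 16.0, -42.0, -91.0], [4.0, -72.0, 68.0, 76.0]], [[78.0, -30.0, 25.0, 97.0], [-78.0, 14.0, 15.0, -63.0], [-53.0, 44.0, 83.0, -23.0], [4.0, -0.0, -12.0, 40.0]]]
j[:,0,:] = [[53], [-93]]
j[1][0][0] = -93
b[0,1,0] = 97.0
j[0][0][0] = 53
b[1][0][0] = 78.0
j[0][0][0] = 53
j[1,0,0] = -93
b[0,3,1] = -72.0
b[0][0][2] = -8.0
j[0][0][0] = 53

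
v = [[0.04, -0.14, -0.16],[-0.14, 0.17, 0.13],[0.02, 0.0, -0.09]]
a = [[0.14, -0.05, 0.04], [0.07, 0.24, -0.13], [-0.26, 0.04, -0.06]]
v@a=[[0.04, -0.04, 0.03], [-0.04, 0.05, -0.04], [0.03, -0.00, 0.01]]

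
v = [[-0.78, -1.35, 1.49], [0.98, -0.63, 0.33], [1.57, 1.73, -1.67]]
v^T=[[-0.78, 0.98, 1.57],[-1.35, -0.63, 1.73],[1.49, 0.33, -1.67]]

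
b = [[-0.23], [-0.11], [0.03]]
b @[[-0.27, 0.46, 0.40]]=[[0.06, -0.11, -0.09], [0.03, -0.05, -0.04], [-0.01, 0.01, 0.01]]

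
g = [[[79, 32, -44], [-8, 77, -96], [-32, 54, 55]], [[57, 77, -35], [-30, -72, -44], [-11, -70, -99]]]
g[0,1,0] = -8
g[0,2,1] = 54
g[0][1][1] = 77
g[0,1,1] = 77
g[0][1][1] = 77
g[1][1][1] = -72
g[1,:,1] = [77, -72, -70]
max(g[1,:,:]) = 77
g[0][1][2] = -96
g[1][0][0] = 57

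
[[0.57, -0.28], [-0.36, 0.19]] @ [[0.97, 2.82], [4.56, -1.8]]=[[-0.72, 2.11], [0.52, -1.36]]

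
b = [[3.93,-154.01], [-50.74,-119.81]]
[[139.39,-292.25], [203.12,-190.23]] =b@[[-1.76, -0.69], [-0.95, 1.88]]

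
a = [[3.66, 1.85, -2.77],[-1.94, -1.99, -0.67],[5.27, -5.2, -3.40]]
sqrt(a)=[[2.31-0.03j, (0.64+0.56j), (-0.84+0.26j)], [-0.61-0.06j, 0.67+1.07j, -0.16+0.49j], [1.63-0.14j, (-1.37+2.36j), (0.23+1.09j)]]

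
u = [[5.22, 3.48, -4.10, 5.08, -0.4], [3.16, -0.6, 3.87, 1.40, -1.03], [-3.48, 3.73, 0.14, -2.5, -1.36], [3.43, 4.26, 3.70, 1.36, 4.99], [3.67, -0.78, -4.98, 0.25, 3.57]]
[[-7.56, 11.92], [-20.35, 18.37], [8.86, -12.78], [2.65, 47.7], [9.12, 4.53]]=u@[[-2.96, 2.25], [0.77, 1.35], [-1.79, 3.36], [-0.16, 2.12], [3.28, 3.79]]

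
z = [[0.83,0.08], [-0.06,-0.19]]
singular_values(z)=[0.84, 0.18]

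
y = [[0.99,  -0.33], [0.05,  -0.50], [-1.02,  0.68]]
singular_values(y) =[1.62, 0.47]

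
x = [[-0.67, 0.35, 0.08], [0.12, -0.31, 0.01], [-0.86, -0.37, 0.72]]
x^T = [[-0.67, 0.12, -0.86], [0.35, -0.31, -0.37], [0.08, 0.01, 0.72]]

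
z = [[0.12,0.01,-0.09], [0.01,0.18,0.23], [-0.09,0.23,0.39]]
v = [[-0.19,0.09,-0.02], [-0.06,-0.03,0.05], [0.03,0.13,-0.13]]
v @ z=[[-0.02, 0.01, 0.03], [-0.01, 0.01, 0.02], [0.02, -0.01, -0.02]]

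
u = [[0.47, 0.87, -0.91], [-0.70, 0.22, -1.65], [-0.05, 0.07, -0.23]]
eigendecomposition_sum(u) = [[0.24+0.30j, (0.44-0.22j), (-0.46+0.95j)], [(-0.35+0.16j), 0.11+0.48j, (-0.82-0.68j)], [(-0.03+0.03j), (0.03+0.04j), -0.11-0.02j]] + [[0.24-0.30j, (0.44+0.22j), (-0.46-0.95j)], [-0.35-0.16j, 0.11-0.48j, -0.82+0.68j], [-0.03-0.03j, (0.03-0.04j), (-0.11+0.02j)]] + [[-0.00+0.00j, (-0-0j), (0.01+0j)], [0.00-0.00j, 0j, (-0.01-0j)], [0.00-0.00j, 0j, (-0.01-0j)]]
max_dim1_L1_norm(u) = 2.57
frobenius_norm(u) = 2.26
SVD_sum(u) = [[-0.18, 0.33, -0.97], [-0.31, 0.54, -1.62], [-0.04, 0.08, -0.23]] + [[0.65, 0.54, 0.06],[-0.39, -0.32, -0.03],[-0.01, -0.01, -0.00]] + [[-0.00, 0.0, 0.00], [-0.00, 0.0, 0.0], [0.00, -0.0, -0.00]]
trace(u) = 0.46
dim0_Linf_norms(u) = [0.7, 0.87, 1.65]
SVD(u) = [[0.51, -0.86, -0.05], [0.85, 0.51, -0.11], [0.12, 0.01, 0.99]] @ diag([2.034551440998255, 0.9938299203141597, 0.0015885277071169643]) @ [[-0.18,0.31,-0.93], [-0.77,-0.64,-0.07], [0.62,-0.7,-0.35]]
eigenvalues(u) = [(0.23+0.76j), (0.23-0.76j), (-0.01+0j)]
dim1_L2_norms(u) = [1.34, 1.81, 0.25]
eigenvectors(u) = [[-0.17-0.68j, (-0.17+0.68j), -0.61+0.00j], [(0.71+0j), 0.71-0.00j, (0.71+0j)], [0.07-0.04j, 0.07+0.04j, 0.36+0.00j]]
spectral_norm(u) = 2.03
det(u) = -0.00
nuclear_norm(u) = 3.03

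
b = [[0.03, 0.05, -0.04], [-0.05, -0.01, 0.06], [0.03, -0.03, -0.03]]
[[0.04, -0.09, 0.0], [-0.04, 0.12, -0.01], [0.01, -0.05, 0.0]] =b@ [[-0.07, -1.21, -0.35], [0.28, -0.38, -0.08], [-0.68, 0.93, -0.40]]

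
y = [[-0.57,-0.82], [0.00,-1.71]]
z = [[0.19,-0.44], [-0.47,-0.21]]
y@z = [[0.28,  0.42], [0.80,  0.36]]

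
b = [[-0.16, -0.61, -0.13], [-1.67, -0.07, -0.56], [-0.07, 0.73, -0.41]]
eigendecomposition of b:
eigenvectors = [[0.52+0.00j, (-0.33+0.21j), (-0.33-0.21j)], [(-0.71+0j), (-0.35+0.36j), (-0.35-0.36j)], [-0.47+0.00j, 0.77+0.00j, 0.77-0.00j]]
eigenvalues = [(0.79+0j), (-0.71+0.32j), (-0.71-0.32j)]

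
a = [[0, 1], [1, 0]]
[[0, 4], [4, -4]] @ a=[[4, 0], [-4, 4]]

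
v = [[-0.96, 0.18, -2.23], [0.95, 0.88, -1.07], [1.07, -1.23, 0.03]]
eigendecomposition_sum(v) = [[-0.50+0.73j, -0.19-0.44j, -0.92-0.30j],[(0.43+0.19j), -0.22+0.14j, -0.07+0.51j],[(0.56+0.35j), (-0.32+0.16j), -0.19+0.69j]] + [[-0.50-0.73j, -0.19+0.44j, -0.92+0.30j], [(0.43-0.19j), -0.22-0.14j, -0.07-0.51j], [(0.56-0.35j), -0.32-0.16j, -0.19-0.69j]] + [[(0.04-0j), 0.56+0.00j, -0.40-0.00j], [0.09-0.00j, 1.31+0.00j, (-0.93-0j)], [(-0.04+0j), -0.58-0.00j, 0.41+0.00j]]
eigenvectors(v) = [[-0.74+0.00j, -0.74-0.00j, (-0.37+0j)],  [0.07+0.39j, 0.07-0.39j, -0.85+0.00j],  [0.02+0.55j, 0.02-0.55j, (0.38+0j)]]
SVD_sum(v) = [[-0.73, 0.73, -2.12], [-0.29, 0.29, -0.85], [0.23, -0.23, 0.66]] + [[-0.05, 0.01, 0.02], [0.98, -0.22, -0.41], [1.09, -0.25, -0.46]] + [[-0.18, -0.56, -0.13], [0.26, 0.81, 0.19], [-0.25, -0.75, -0.17]]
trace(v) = -0.05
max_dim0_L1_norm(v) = 3.33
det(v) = 5.73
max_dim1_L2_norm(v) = 2.43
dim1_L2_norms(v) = [2.43, 1.68, 1.63]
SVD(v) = [[-0.89, 0.03, 0.45], [-0.36, -0.67, -0.65], [0.28, -0.74, 0.61]] @ diag([2.64381588800958, 1.6218113389842388, 1.3369239062303693]) @ [[0.31, -0.31, 0.9], [-0.90, 0.21, 0.38], [-0.3, -0.93, -0.22]]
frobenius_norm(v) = 3.38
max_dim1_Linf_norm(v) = 2.23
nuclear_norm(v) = 5.60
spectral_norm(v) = 2.64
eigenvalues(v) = [(-0.91+1.56j), (-0.91-1.56j), (1.76+0j)]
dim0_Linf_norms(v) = [1.07, 1.23, 2.23]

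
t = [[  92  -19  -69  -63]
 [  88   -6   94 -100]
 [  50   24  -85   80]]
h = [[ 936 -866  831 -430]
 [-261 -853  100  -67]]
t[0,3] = -63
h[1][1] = -853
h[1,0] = -261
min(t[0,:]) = -69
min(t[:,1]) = -19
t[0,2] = -69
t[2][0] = 50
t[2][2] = -85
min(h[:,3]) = -430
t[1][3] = -100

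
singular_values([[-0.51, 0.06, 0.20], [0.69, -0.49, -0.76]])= [1.24, 0.27]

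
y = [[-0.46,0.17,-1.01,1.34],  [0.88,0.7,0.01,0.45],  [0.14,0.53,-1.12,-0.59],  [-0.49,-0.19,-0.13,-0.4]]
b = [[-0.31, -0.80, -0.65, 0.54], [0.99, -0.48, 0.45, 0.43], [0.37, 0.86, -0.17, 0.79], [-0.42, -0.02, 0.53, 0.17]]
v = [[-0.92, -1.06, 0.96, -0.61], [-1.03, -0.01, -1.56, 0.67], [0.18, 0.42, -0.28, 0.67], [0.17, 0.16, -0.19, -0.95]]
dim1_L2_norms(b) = [1.2, 1.26, 1.24, 0.7]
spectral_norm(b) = 1.37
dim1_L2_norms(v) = [1.81, 1.99, 0.86, 1.0]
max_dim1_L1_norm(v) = 3.55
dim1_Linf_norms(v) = [1.06, 1.56, 0.67, 0.95]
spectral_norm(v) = 2.26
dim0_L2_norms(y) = [1.12, 0.91, 1.51, 1.58]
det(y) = -0.34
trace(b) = -0.79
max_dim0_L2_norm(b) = 1.27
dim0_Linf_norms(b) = [0.99, 0.86, 0.65, 0.79]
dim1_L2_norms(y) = [1.75, 1.21, 1.38, 0.67]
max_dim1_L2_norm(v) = 1.99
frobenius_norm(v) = 2.99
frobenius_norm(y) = 2.62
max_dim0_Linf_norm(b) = 0.99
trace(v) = -2.16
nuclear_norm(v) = 5.05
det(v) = 0.39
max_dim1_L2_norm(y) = 1.75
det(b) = -1.24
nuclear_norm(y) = 4.60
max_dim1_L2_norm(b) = 1.26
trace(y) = -1.28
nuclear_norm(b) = 4.37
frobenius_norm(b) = 2.25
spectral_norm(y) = 1.81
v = b @ y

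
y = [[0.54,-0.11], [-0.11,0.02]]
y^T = [[0.54,-0.11],  [-0.11,0.02]]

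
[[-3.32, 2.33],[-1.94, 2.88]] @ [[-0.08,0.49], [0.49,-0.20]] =[[1.41, -2.09], [1.57, -1.53]]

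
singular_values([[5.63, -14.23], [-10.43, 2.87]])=[17.06, 7.75]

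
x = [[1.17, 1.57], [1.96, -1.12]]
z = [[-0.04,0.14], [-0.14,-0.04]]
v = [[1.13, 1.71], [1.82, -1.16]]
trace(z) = -0.08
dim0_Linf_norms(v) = [1.82, 1.71]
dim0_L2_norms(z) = [0.15, 0.15]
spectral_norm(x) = 2.30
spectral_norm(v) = 2.16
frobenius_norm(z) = 0.21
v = x + z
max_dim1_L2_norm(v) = 2.16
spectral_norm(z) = 0.15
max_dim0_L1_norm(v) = 2.95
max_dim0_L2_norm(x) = 2.28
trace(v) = -0.03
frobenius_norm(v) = 2.98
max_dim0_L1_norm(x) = 3.13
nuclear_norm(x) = 4.21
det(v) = -4.42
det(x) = -4.39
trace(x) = 0.05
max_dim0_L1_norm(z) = 0.18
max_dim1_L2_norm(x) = 2.26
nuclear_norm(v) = 4.21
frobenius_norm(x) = 2.99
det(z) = 0.02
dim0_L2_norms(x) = [2.28, 1.93]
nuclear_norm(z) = 0.29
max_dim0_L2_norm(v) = 2.14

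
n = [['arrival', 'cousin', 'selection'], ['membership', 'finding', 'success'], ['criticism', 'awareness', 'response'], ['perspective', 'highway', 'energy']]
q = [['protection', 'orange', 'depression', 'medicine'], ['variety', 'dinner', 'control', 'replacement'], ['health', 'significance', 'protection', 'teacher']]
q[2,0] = 'health'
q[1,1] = 'dinner'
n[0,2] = 'selection'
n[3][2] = 'energy'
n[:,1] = ['cousin', 'finding', 'awareness', 'highway']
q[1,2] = 'control'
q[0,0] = 'protection'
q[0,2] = 'depression'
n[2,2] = 'response'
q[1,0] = 'variety'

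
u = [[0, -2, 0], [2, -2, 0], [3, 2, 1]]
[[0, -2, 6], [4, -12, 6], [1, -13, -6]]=u @ [[2, -5, 0], [0, 1, -3], [-5, 0, 0]]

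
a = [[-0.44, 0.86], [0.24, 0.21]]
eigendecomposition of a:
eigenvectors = [[-0.97, -0.70],[0.26, -0.72]]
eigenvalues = [-0.67, 0.44]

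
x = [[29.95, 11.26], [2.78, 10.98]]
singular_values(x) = [32.7, 9.1]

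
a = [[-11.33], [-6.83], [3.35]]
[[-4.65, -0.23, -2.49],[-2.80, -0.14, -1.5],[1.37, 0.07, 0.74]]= a @ [[0.41,0.02,0.22]]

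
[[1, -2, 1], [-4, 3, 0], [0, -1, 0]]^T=[[1, -4, 0], [-2, 3, -1], [1, 0, 0]]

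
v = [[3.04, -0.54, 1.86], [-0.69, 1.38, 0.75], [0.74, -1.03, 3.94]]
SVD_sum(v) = [[1.58, -0.73, 2.67], [-0.01, 0.01, -0.02], [1.94, -0.89, 3.27]] + [[1.29,-0.34,-0.86],[-1.03,0.27,0.68],[-1.06,0.28,0.7]] + [[0.17, 0.53, 0.04], [0.35, 1.10, 0.09], [-0.14, -0.42, -0.03]]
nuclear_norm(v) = 8.81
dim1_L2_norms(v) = [3.6, 1.72, 4.14]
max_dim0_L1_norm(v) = 6.55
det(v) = 16.53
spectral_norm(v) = 5.04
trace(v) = 8.36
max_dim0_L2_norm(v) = 4.42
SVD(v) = [[-0.63, 0.66, -0.41], [0.01, -0.52, -0.85], [-0.77, -0.54, 0.33]] @ diag([5.040486839416166, 2.4103390542348255, 1.3607564312920846]) @ [[-0.50,  0.23,  -0.84], [0.81,  -0.22,  -0.54], [-0.30,  -0.95,  -0.08]]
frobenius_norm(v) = 5.75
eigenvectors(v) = [[0.74+0.00j, 0.09+0.34j, 0.09-0.34j],[-0.00+0.00j, (-0.83+0j), -0.83-0.00j],[0.68+0.00j, (-0.39-0.2j), (-0.39+0.2j)]]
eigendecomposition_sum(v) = [[(1.87+0j), (-1.26+0j), 3.14-0.00j], [-0.00+0.00j, 0.00+0.00j, (-0+0j)], [1.71+0.00j, -1.16+0.00j, 2.88-0.00j]] + [[(0.59-0j), (0.36-0.4j), (-0.64+0j)], [(-0.34+1.33j), (0.69+1.06j), 0.38-1.45j], [-0.49+0.54j, (0.06+0.66j), (0.53-0.58j)]] + [[(0.59+0j), (0.36+0.4j), (-0.64-0j)],[-0.34-1.33j, (0.69-1.06j), 0.38+1.45j],[-0.49-0.54j, (0.06-0.66j), 0.53+0.58j]]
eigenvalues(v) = [(4.75+0j), (1.81+0.47j), (1.81-0.47j)]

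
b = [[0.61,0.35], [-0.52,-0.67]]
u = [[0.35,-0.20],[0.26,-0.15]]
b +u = [[0.96, 0.15],[-0.26, -0.82]]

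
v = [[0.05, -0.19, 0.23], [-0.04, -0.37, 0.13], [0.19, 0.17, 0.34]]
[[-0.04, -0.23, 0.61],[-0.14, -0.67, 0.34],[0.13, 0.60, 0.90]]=v@[[2.03, 0.33, 1.76], [-0.10, 1.99, -0.44], [-0.71, 0.58, 1.89]]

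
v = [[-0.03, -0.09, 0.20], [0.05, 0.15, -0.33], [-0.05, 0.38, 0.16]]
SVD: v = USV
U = [[0.51, 0.09, -0.86], [-0.84, -0.14, -0.52], [-0.17, 0.99, 0.00]]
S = [0.43, 0.41, 0.0]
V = [[-0.11, -0.55, 0.83], [-0.14, 0.83, 0.54], [-0.98, -0.06, -0.17]]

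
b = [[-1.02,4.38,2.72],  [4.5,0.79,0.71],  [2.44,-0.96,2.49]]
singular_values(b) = [5.49, 5.24, 2.13]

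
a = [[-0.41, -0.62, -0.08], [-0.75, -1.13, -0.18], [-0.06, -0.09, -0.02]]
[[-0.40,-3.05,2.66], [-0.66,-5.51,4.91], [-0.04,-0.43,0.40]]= a@[[-1.07,2.77,0.07],  [1.56,3.31,-4.05],  [-1.66,-1.69,-2.16]]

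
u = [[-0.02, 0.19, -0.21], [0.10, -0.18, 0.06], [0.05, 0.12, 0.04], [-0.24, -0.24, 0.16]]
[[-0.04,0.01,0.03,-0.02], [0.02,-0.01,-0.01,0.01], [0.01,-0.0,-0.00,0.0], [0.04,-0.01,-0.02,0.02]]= u @ [[0.0, -0.00, -0.00, 0.0], [-0.02, 0.01, 0.01, -0.01], [0.19, -0.06, -0.14, 0.08]]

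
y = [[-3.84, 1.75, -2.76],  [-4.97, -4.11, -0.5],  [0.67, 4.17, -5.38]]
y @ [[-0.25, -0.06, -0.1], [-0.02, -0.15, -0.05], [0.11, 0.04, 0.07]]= [[0.62, -0.14, 0.10], [1.27, 0.89, 0.67], [-0.84, -0.88, -0.65]]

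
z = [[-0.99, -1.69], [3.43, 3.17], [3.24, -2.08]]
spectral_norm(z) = 5.17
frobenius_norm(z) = 6.36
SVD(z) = [[-0.33, 0.25], [0.88, -0.25], [0.33, 0.94]] @ diag([5.174526221318928, 3.7011185315905335]) @ [[0.85,0.52],[0.52,-0.85]]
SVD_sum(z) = [[-1.47, -0.90], [3.91, 2.38], [1.44, 0.88]] + [[0.48, -0.79], [-0.48, 0.79], [1.80, -2.96]]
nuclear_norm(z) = 8.88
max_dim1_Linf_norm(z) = 3.43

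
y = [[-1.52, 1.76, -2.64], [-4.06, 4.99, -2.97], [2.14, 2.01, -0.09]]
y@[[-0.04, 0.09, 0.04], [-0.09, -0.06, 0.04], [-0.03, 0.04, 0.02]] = [[-0.02, -0.35, -0.04], [-0.2, -0.78, -0.02], [-0.26, 0.07, 0.16]]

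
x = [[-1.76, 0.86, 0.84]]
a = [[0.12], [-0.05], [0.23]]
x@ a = [[-0.06]]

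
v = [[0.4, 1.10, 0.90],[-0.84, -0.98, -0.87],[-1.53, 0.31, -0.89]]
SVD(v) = [[-0.52, 0.55, 0.66], [0.61, -0.29, 0.73], [0.59, 0.78, -0.18]] @ diag([2.446769045457007, 1.3504659880367749, 0.14684295471443462]) @ [[-0.67, -0.40, -0.63],[-0.54, 0.84, 0.04],[-0.51, -0.36, 0.78]]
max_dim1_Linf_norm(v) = 1.53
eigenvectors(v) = [[-0.07-0.55j, -0.07+0.55j, (-0.44+0j)], [(0.22+0.43j), 0.22-0.43j, -0.41+0.00j], [0.68+0.00j, (0.68-0j), (0.8+0j)]]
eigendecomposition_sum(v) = [[0.24+0.65j, 0.60-0.13j, 0.44+0.29j], [(-0.39-0.46j), -0.45+0.29j, (-0.45-0.11j)], [-0.83+0.19j, (0.07+0.75j), (-0.42+0.49j)]] + [[0.24-0.65j, (0.6+0.13j), (0.44-0.29j)], [(-0.39+0.46j), (-0.45-0.29j), -0.45+0.11j], [-0.83-0.19j, (0.07-0.75j), (-0.42-0.49j)]] + [[-0.07+0.00j, -0.09+0.00j, 0.02+0.00j], [-0.07+0.00j, (-0.09+0j), (0.02+0j)], [0.13-0.00j, (0.17-0j), -0.04-0.00j]]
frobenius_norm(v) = 2.80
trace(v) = -1.47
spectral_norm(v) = 2.45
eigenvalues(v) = [(-0.64+1.43j), (-0.64-1.43j), (-0.2+0j)]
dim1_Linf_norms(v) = [1.1, 0.98, 1.53]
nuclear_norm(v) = 3.94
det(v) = -0.49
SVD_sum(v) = [[0.85,  0.52,  0.80], [-1.00,  -0.61,  -0.94], [-0.97,  -0.59,  -0.91]] + [[-0.40, 0.62, 0.03], [0.22, -0.33, -0.01], [-0.58, 0.89, 0.04]] + [[-0.05, -0.04, 0.08], [-0.05, -0.04, 0.08], [0.01, 0.01, -0.02]]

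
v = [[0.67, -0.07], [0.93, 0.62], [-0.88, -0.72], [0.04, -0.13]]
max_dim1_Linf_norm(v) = 0.93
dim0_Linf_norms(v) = [0.93, 0.72]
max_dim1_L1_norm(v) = 1.6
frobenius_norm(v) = 1.74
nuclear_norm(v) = 2.13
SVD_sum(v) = [[0.45, 0.28], [0.95, 0.59], [-0.96, -0.59], [-0.03, -0.02]] + [[0.22, -0.35],  [-0.02, 0.03],  [0.08, -0.13],  [0.07, -0.11]]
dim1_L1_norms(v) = [0.74, 1.55, 1.6, 0.17]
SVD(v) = [[-0.32, 0.90], [-0.67, -0.09], [0.67, 0.33], [0.02, 0.29]] @ diag([1.6743914294875846, 0.4591441395232252]) @ [[-0.85, -0.52], [0.52, -0.85]]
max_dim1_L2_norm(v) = 1.14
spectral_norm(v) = 1.67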